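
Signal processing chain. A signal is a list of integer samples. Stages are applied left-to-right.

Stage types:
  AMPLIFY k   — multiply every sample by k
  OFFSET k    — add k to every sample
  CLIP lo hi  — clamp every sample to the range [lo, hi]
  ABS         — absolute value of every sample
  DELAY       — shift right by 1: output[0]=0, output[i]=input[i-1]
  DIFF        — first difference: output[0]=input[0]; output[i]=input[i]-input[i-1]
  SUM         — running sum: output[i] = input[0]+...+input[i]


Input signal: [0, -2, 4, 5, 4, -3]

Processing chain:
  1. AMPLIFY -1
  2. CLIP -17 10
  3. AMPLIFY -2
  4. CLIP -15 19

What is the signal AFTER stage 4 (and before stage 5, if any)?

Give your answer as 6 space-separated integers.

Input: [0, -2, 4, 5, 4, -3]
Stage 1 (AMPLIFY -1): 0*-1=0, -2*-1=2, 4*-1=-4, 5*-1=-5, 4*-1=-4, -3*-1=3 -> [0, 2, -4, -5, -4, 3]
Stage 2 (CLIP -17 10): clip(0,-17,10)=0, clip(2,-17,10)=2, clip(-4,-17,10)=-4, clip(-5,-17,10)=-5, clip(-4,-17,10)=-4, clip(3,-17,10)=3 -> [0, 2, -4, -5, -4, 3]
Stage 3 (AMPLIFY -2): 0*-2=0, 2*-2=-4, -4*-2=8, -5*-2=10, -4*-2=8, 3*-2=-6 -> [0, -4, 8, 10, 8, -6]
Stage 4 (CLIP -15 19): clip(0,-15,19)=0, clip(-4,-15,19)=-4, clip(8,-15,19)=8, clip(10,-15,19)=10, clip(8,-15,19)=8, clip(-6,-15,19)=-6 -> [0, -4, 8, 10, 8, -6]

Answer: 0 -4 8 10 8 -6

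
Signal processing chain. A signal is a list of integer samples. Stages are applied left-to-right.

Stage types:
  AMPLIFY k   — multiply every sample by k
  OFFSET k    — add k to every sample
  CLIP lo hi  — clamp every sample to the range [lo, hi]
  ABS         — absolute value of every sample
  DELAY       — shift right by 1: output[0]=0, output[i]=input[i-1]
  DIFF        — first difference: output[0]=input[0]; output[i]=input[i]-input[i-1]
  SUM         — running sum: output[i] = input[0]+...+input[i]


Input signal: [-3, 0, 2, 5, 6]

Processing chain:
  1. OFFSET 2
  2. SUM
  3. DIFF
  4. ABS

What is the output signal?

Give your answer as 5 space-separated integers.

Answer: 1 2 4 7 8

Derivation:
Input: [-3, 0, 2, 5, 6]
Stage 1 (OFFSET 2): -3+2=-1, 0+2=2, 2+2=4, 5+2=7, 6+2=8 -> [-1, 2, 4, 7, 8]
Stage 2 (SUM): sum[0..0]=-1, sum[0..1]=1, sum[0..2]=5, sum[0..3]=12, sum[0..4]=20 -> [-1, 1, 5, 12, 20]
Stage 3 (DIFF): s[0]=-1, 1--1=2, 5-1=4, 12-5=7, 20-12=8 -> [-1, 2, 4, 7, 8]
Stage 4 (ABS): |-1|=1, |2|=2, |4|=4, |7|=7, |8|=8 -> [1, 2, 4, 7, 8]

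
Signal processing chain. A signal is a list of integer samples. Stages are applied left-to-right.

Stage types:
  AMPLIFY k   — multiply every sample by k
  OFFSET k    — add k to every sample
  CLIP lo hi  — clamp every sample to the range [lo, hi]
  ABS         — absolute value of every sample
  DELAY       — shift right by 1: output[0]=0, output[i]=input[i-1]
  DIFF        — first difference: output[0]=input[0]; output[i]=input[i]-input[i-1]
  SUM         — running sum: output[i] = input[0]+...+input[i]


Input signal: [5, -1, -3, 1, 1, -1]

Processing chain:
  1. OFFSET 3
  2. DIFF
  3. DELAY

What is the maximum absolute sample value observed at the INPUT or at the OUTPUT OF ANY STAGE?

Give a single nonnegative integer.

Input: [5, -1, -3, 1, 1, -1] (max |s|=5)
Stage 1 (OFFSET 3): 5+3=8, -1+3=2, -3+3=0, 1+3=4, 1+3=4, -1+3=2 -> [8, 2, 0, 4, 4, 2] (max |s|=8)
Stage 2 (DIFF): s[0]=8, 2-8=-6, 0-2=-2, 4-0=4, 4-4=0, 2-4=-2 -> [8, -6, -2, 4, 0, -2] (max |s|=8)
Stage 3 (DELAY): [0, 8, -6, -2, 4, 0] = [0, 8, -6, -2, 4, 0] -> [0, 8, -6, -2, 4, 0] (max |s|=8)
Overall max amplitude: 8

Answer: 8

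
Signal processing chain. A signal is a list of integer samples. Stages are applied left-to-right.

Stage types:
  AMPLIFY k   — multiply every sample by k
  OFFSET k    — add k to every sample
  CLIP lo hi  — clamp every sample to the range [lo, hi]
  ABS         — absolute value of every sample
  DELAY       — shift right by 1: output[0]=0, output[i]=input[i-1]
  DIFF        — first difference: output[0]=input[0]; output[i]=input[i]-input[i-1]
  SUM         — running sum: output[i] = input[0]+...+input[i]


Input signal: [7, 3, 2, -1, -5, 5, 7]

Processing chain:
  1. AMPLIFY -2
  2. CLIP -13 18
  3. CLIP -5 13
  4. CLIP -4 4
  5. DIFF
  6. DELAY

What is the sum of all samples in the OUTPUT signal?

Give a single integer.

Input: [7, 3, 2, -1, -5, 5, 7]
Stage 1 (AMPLIFY -2): 7*-2=-14, 3*-2=-6, 2*-2=-4, -1*-2=2, -5*-2=10, 5*-2=-10, 7*-2=-14 -> [-14, -6, -4, 2, 10, -10, -14]
Stage 2 (CLIP -13 18): clip(-14,-13,18)=-13, clip(-6,-13,18)=-6, clip(-4,-13,18)=-4, clip(2,-13,18)=2, clip(10,-13,18)=10, clip(-10,-13,18)=-10, clip(-14,-13,18)=-13 -> [-13, -6, -4, 2, 10, -10, -13]
Stage 3 (CLIP -5 13): clip(-13,-5,13)=-5, clip(-6,-5,13)=-5, clip(-4,-5,13)=-4, clip(2,-5,13)=2, clip(10,-5,13)=10, clip(-10,-5,13)=-5, clip(-13,-5,13)=-5 -> [-5, -5, -4, 2, 10, -5, -5]
Stage 4 (CLIP -4 4): clip(-5,-4,4)=-4, clip(-5,-4,4)=-4, clip(-4,-4,4)=-4, clip(2,-4,4)=2, clip(10,-4,4)=4, clip(-5,-4,4)=-4, clip(-5,-4,4)=-4 -> [-4, -4, -4, 2, 4, -4, -4]
Stage 5 (DIFF): s[0]=-4, -4--4=0, -4--4=0, 2--4=6, 4-2=2, -4-4=-8, -4--4=0 -> [-4, 0, 0, 6, 2, -8, 0]
Stage 6 (DELAY): [0, -4, 0, 0, 6, 2, -8] = [0, -4, 0, 0, 6, 2, -8] -> [0, -4, 0, 0, 6, 2, -8]
Output sum: -4

Answer: -4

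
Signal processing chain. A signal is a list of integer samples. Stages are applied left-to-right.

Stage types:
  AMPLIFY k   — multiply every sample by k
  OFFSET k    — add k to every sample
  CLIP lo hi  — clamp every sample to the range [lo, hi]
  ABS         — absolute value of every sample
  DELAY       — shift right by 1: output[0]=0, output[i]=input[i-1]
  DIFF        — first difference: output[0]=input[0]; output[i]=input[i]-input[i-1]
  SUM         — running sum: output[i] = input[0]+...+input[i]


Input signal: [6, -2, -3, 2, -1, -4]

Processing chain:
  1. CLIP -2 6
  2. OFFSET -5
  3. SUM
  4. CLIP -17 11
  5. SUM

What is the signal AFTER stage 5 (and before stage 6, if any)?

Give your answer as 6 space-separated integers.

Answer: 1 -5 -18 -34 -51 -68

Derivation:
Input: [6, -2, -3, 2, -1, -4]
Stage 1 (CLIP -2 6): clip(6,-2,6)=6, clip(-2,-2,6)=-2, clip(-3,-2,6)=-2, clip(2,-2,6)=2, clip(-1,-2,6)=-1, clip(-4,-2,6)=-2 -> [6, -2, -2, 2, -1, -2]
Stage 2 (OFFSET -5): 6+-5=1, -2+-5=-7, -2+-5=-7, 2+-5=-3, -1+-5=-6, -2+-5=-7 -> [1, -7, -7, -3, -6, -7]
Stage 3 (SUM): sum[0..0]=1, sum[0..1]=-6, sum[0..2]=-13, sum[0..3]=-16, sum[0..4]=-22, sum[0..5]=-29 -> [1, -6, -13, -16, -22, -29]
Stage 4 (CLIP -17 11): clip(1,-17,11)=1, clip(-6,-17,11)=-6, clip(-13,-17,11)=-13, clip(-16,-17,11)=-16, clip(-22,-17,11)=-17, clip(-29,-17,11)=-17 -> [1, -6, -13, -16, -17, -17]
Stage 5 (SUM): sum[0..0]=1, sum[0..1]=-5, sum[0..2]=-18, sum[0..3]=-34, sum[0..4]=-51, sum[0..5]=-68 -> [1, -5, -18, -34, -51, -68]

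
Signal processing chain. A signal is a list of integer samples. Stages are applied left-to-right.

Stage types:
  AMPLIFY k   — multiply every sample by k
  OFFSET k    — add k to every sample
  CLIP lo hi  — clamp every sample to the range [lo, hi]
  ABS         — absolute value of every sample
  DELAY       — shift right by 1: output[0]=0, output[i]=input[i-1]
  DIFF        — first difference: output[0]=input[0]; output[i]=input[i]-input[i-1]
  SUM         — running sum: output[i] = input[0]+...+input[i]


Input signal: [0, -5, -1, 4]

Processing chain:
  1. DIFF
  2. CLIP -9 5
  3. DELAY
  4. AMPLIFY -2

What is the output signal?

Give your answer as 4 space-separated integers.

Answer: 0 0 10 -8

Derivation:
Input: [0, -5, -1, 4]
Stage 1 (DIFF): s[0]=0, -5-0=-5, -1--5=4, 4--1=5 -> [0, -5, 4, 5]
Stage 2 (CLIP -9 5): clip(0,-9,5)=0, clip(-5,-9,5)=-5, clip(4,-9,5)=4, clip(5,-9,5)=5 -> [0, -5, 4, 5]
Stage 3 (DELAY): [0, 0, -5, 4] = [0, 0, -5, 4] -> [0, 0, -5, 4]
Stage 4 (AMPLIFY -2): 0*-2=0, 0*-2=0, -5*-2=10, 4*-2=-8 -> [0, 0, 10, -8]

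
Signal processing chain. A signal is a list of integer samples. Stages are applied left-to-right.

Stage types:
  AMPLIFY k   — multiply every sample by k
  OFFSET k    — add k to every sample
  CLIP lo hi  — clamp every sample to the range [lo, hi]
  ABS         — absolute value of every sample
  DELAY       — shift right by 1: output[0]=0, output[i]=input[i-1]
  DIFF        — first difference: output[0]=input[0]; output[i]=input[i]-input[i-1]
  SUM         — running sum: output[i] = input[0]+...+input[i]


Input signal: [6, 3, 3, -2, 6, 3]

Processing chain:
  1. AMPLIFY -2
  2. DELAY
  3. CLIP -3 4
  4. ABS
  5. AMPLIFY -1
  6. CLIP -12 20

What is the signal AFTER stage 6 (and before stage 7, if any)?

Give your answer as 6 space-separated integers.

Answer: 0 -3 -3 -3 -4 -3

Derivation:
Input: [6, 3, 3, -2, 6, 3]
Stage 1 (AMPLIFY -2): 6*-2=-12, 3*-2=-6, 3*-2=-6, -2*-2=4, 6*-2=-12, 3*-2=-6 -> [-12, -6, -6, 4, -12, -6]
Stage 2 (DELAY): [0, -12, -6, -6, 4, -12] = [0, -12, -6, -6, 4, -12] -> [0, -12, -6, -6, 4, -12]
Stage 3 (CLIP -3 4): clip(0,-3,4)=0, clip(-12,-3,4)=-3, clip(-6,-3,4)=-3, clip(-6,-3,4)=-3, clip(4,-3,4)=4, clip(-12,-3,4)=-3 -> [0, -3, -3, -3, 4, -3]
Stage 4 (ABS): |0|=0, |-3|=3, |-3|=3, |-3|=3, |4|=4, |-3|=3 -> [0, 3, 3, 3, 4, 3]
Stage 5 (AMPLIFY -1): 0*-1=0, 3*-1=-3, 3*-1=-3, 3*-1=-3, 4*-1=-4, 3*-1=-3 -> [0, -3, -3, -3, -4, -3]
Stage 6 (CLIP -12 20): clip(0,-12,20)=0, clip(-3,-12,20)=-3, clip(-3,-12,20)=-3, clip(-3,-12,20)=-3, clip(-4,-12,20)=-4, clip(-3,-12,20)=-3 -> [0, -3, -3, -3, -4, -3]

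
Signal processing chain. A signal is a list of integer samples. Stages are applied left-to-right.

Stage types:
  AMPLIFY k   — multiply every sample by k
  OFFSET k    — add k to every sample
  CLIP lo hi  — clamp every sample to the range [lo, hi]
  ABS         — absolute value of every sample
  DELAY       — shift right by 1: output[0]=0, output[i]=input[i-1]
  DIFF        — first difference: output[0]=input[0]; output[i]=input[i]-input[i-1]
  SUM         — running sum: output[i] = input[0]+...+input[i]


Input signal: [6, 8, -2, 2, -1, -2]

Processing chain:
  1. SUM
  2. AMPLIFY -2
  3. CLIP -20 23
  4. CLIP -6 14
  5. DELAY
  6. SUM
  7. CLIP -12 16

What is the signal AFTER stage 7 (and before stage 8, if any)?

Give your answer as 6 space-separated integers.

Answer: 0 -6 -12 -12 -12 -12

Derivation:
Input: [6, 8, -2, 2, -1, -2]
Stage 1 (SUM): sum[0..0]=6, sum[0..1]=14, sum[0..2]=12, sum[0..3]=14, sum[0..4]=13, sum[0..5]=11 -> [6, 14, 12, 14, 13, 11]
Stage 2 (AMPLIFY -2): 6*-2=-12, 14*-2=-28, 12*-2=-24, 14*-2=-28, 13*-2=-26, 11*-2=-22 -> [-12, -28, -24, -28, -26, -22]
Stage 3 (CLIP -20 23): clip(-12,-20,23)=-12, clip(-28,-20,23)=-20, clip(-24,-20,23)=-20, clip(-28,-20,23)=-20, clip(-26,-20,23)=-20, clip(-22,-20,23)=-20 -> [-12, -20, -20, -20, -20, -20]
Stage 4 (CLIP -6 14): clip(-12,-6,14)=-6, clip(-20,-6,14)=-6, clip(-20,-6,14)=-6, clip(-20,-6,14)=-6, clip(-20,-6,14)=-6, clip(-20,-6,14)=-6 -> [-6, -6, -6, -6, -6, -6]
Stage 5 (DELAY): [0, -6, -6, -6, -6, -6] = [0, -6, -6, -6, -6, -6] -> [0, -6, -6, -6, -6, -6]
Stage 6 (SUM): sum[0..0]=0, sum[0..1]=-6, sum[0..2]=-12, sum[0..3]=-18, sum[0..4]=-24, sum[0..5]=-30 -> [0, -6, -12, -18, -24, -30]
Stage 7 (CLIP -12 16): clip(0,-12,16)=0, clip(-6,-12,16)=-6, clip(-12,-12,16)=-12, clip(-18,-12,16)=-12, clip(-24,-12,16)=-12, clip(-30,-12,16)=-12 -> [0, -6, -12, -12, -12, -12]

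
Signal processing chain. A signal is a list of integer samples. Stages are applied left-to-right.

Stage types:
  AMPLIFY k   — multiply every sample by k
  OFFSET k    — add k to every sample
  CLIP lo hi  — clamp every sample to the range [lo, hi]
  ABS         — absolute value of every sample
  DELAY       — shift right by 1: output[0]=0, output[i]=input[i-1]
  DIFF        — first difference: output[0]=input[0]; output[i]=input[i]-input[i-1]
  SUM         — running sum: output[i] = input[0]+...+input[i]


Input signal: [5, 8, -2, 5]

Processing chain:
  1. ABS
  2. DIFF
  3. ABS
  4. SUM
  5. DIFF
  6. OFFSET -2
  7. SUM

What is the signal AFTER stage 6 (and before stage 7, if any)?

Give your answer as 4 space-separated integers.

Answer: 3 1 4 1

Derivation:
Input: [5, 8, -2, 5]
Stage 1 (ABS): |5|=5, |8|=8, |-2|=2, |5|=5 -> [5, 8, 2, 5]
Stage 2 (DIFF): s[0]=5, 8-5=3, 2-8=-6, 5-2=3 -> [5, 3, -6, 3]
Stage 3 (ABS): |5|=5, |3|=3, |-6|=6, |3|=3 -> [5, 3, 6, 3]
Stage 4 (SUM): sum[0..0]=5, sum[0..1]=8, sum[0..2]=14, sum[0..3]=17 -> [5, 8, 14, 17]
Stage 5 (DIFF): s[0]=5, 8-5=3, 14-8=6, 17-14=3 -> [5, 3, 6, 3]
Stage 6 (OFFSET -2): 5+-2=3, 3+-2=1, 6+-2=4, 3+-2=1 -> [3, 1, 4, 1]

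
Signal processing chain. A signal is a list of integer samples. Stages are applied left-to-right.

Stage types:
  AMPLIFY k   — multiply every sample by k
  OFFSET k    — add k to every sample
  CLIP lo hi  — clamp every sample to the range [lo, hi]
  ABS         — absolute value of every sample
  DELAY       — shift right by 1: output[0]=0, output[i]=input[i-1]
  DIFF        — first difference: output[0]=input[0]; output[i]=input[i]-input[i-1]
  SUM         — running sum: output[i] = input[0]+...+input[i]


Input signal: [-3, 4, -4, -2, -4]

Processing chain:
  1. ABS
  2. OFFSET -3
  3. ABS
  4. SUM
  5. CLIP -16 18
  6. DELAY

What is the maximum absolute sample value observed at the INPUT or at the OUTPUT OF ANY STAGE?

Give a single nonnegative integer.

Answer: 4

Derivation:
Input: [-3, 4, -4, -2, -4] (max |s|=4)
Stage 1 (ABS): |-3|=3, |4|=4, |-4|=4, |-2|=2, |-4|=4 -> [3, 4, 4, 2, 4] (max |s|=4)
Stage 2 (OFFSET -3): 3+-3=0, 4+-3=1, 4+-3=1, 2+-3=-1, 4+-3=1 -> [0, 1, 1, -1, 1] (max |s|=1)
Stage 3 (ABS): |0|=0, |1|=1, |1|=1, |-1|=1, |1|=1 -> [0, 1, 1, 1, 1] (max |s|=1)
Stage 4 (SUM): sum[0..0]=0, sum[0..1]=1, sum[0..2]=2, sum[0..3]=3, sum[0..4]=4 -> [0, 1, 2, 3, 4] (max |s|=4)
Stage 5 (CLIP -16 18): clip(0,-16,18)=0, clip(1,-16,18)=1, clip(2,-16,18)=2, clip(3,-16,18)=3, clip(4,-16,18)=4 -> [0, 1, 2, 3, 4] (max |s|=4)
Stage 6 (DELAY): [0, 0, 1, 2, 3] = [0, 0, 1, 2, 3] -> [0, 0, 1, 2, 3] (max |s|=3)
Overall max amplitude: 4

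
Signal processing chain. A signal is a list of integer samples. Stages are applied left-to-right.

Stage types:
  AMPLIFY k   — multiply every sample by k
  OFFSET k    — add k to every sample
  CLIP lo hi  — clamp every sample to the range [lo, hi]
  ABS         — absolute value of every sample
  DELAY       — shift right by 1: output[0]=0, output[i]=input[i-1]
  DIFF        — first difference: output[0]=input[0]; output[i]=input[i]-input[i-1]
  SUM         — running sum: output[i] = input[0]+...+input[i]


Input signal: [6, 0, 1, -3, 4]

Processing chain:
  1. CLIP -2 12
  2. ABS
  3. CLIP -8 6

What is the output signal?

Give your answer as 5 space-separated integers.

Answer: 6 0 1 2 4

Derivation:
Input: [6, 0, 1, -3, 4]
Stage 1 (CLIP -2 12): clip(6,-2,12)=6, clip(0,-2,12)=0, clip(1,-2,12)=1, clip(-3,-2,12)=-2, clip(4,-2,12)=4 -> [6, 0, 1, -2, 4]
Stage 2 (ABS): |6|=6, |0|=0, |1|=1, |-2|=2, |4|=4 -> [6, 0, 1, 2, 4]
Stage 3 (CLIP -8 6): clip(6,-8,6)=6, clip(0,-8,6)=0, clip(1,-8,6)=1, clip(2,-8,6)=2, clip(4,-8,6)=4 -> [6, 0, 1, 2, 4]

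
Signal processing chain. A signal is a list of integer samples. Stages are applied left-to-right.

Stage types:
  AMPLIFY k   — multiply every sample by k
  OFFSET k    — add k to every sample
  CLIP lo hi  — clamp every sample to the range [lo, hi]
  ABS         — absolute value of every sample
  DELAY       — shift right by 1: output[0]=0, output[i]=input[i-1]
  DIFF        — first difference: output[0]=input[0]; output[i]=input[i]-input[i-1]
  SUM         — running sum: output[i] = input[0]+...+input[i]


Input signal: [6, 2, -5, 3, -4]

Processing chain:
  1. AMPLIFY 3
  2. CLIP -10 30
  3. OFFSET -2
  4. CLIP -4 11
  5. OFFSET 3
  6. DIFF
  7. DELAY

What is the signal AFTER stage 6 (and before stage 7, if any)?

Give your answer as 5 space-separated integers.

Answer: 14 -7 -8 11 -11

Derivation:
Input: [6, 2, -5, 3, -4]
Stage 1 (AMPLIFY 3): 6*3=18, 2*3=6, -5*3=-15, 3*3=9, -4*3=-12 -> [18, 6, -15, 9, -12]
Stage 2 (CLIP -10 30): clip(18,-10,30)=18, clip(6,-10,30)=6, clip(-15,-10,30)=-10, clip(9,-10,30)=9, clip(-12,-10,30)=-10 -> [18, 6, -10, 9, -10]
Stage 3 (OFFSET -2): 18+-2=16, 6+-2=4, -10+-2=-12, 9+-2=7, -10+-2=-12 -> [16, 4, -12, 7, -12]
Stage 4 (CLIP -4 11): clip(16,-4,11)=11, clip(4,-4,11)=4, clip(-12,-4,11)=-4, clip(7,-4,11)=7, clip(-12,-4,11)=-4 -> [11, 4, -4, 7, -4]
Stage 5 (OFFSET 3): 11+3=14, 4+3=7, -4+3=-1, 7+3=10, -4+3=-1 -> [14, 7, -1, 10, -1]
Stage 6 (DIFF): s[0]=14, 7-14=-7, -1-7=-8, 10--1=11, -1-10=-11 -> [14, -7, -8, 11, -11]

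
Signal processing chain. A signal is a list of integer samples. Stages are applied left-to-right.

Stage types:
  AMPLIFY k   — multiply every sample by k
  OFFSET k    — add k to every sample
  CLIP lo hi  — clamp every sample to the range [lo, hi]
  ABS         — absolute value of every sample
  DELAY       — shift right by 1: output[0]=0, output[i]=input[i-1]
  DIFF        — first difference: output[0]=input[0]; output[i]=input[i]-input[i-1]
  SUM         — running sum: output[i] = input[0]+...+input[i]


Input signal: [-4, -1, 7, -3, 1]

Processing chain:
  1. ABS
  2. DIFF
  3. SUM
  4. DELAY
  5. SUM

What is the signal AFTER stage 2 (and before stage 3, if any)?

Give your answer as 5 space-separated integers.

Input: [-4, -1, 7, -3, 1]
Stage 1 (ABS): |-4|=4, |-1|=1, |7|=7, |-3|=3, |1|=1 -> [4, 1, 7, 3, 1]
Stage 2 (DIFF): s[0]=4, 1-4=-3, 7-1=6, 3-7=-4, 1-3=-2 -> [4, -3, 6, -4, -2]

Answer: 4 -3 6 -4 -2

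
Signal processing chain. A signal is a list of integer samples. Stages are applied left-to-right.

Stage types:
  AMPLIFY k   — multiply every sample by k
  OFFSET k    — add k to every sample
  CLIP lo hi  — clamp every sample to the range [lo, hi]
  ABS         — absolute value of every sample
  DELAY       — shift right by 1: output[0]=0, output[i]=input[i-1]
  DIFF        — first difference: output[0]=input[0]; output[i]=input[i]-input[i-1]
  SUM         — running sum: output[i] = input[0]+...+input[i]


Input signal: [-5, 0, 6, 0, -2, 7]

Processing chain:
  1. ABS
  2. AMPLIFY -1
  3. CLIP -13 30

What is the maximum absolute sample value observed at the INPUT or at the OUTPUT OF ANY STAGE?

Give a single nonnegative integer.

Answer: 7

Derivation:
Input: [-5, 0, 6, 0, -2, 7] (max |s|=7)
Stage 1 (ABS): |-5|=5, |0|=0, |6|=6, |0|=0, |-2|=2, |7|=7 -> [5, 0, 6, 0, 2, 7] (max |s|=7)
Stage 2 (AMPLIFY -1): 5*-1=-5, 0*-1=0, 6*-1=-6, 0*-1=0, 2*-1=-2, 7*-1=-7 -> [-5, 0, -6, 0, -2, -7] (max |s|=7)
Stage 3 (CLIP -13 30): clip(-5,-13,30)=-5, clip(0,-13,30)=0, clip(-6,-13,30)=-6, clip(0,-13,30)=0, clip(-2,-13,30)=-2, clip(-7,-13,30)=-7 -> [-5, 0, -6, 0, -2, -7] (max |s|=7)
Overall max amplitude: 7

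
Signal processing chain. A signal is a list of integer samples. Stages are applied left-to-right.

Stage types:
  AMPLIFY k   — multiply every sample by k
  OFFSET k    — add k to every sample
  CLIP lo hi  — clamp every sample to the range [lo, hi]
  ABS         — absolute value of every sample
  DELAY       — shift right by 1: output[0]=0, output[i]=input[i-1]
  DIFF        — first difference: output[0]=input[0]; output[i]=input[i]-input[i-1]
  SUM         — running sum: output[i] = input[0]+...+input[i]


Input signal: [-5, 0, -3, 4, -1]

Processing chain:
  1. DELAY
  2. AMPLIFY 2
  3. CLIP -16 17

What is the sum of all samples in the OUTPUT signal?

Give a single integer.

Answer: -8

Derivation:
Input: [-5, 0, -3, 4, -1]
Stage 1 (DELAY): [0, -5, 0, -3, 4] = [0, -5, 0, -3, 4] -> [0, -5, 0, -3, 4]
Stage 2 (AMPLIFY 2): 0*2=0, -5*2=-10, 0*2=0, -3*2=-6, 4*2=8 -> [0, -10, 0, -6, 8]
Stage 3 (CLIP -16 17): clip(0,-16,17)=0, clip(-10,-16,17)=-10, clip(0,-16,17)=0, clip(-6,-16,17)=-6, clip(8,-16,17)=8 -> [0, -10, 0, -6, 8]
Output sum: -8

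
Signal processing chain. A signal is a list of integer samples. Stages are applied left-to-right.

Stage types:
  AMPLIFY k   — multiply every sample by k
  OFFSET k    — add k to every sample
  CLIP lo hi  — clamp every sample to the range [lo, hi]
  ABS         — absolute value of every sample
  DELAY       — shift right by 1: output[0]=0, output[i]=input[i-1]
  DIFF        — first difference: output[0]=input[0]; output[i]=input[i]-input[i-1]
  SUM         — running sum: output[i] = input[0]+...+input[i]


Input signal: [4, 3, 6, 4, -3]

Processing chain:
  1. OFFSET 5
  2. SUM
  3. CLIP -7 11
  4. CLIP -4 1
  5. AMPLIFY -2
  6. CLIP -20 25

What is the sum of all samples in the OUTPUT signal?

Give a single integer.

Answer: -10

Derivation:
Input: [4, 3, 6, 4, -3]
Stage 1 (OFFSET 5): 4+5=9, 3+5=8, 6+5=11, 4+5=9, -3+5=2 -> [9, 8, 11, 9, 2]
Stage 2 (SUM): sum[0..0]=9, sum[0..1]=17, sum[0..2]=28, sum[0..3]=37, sum[0..4]=39 -> [9, 17, 28, 37, 39]
Stage 3 (CLIP -7 11): clip(9,-7,11)=9, clip(17,-7,11)=11, clip(28,-7,11)=11, clip(37,-7,11)=11, clip(39,-7,11)=11 -> [9, 11, 11, 11, 11]
Stage 4 (CLIP -4 1): clip(9,-4,1)=1, clip(11,-4,1)=1, clip(11,-4,1)=1, clip(11,-4,1)=1, clip(11,-4,1)=1 -> [1, 1, 1, 1, 1]
Stage 5 (AMPLIFY -2): 1*-2=-2, 1*-2=-2, 1*-2=-2, 1*-2=-2, 1*-2=-2 -> [-2, -2, -2, -2, -2]
Stage 6 (CLIP -20 25): clip(-2,-20,25)=-2, clip(-2,-20,25)=-2, clip(-2,-20,25)=-2, clip(-2,-20,25)=-2, clip(-2,-20,25)=-2 -> [-2, -2, -2, -2, -2]
Output sum: -10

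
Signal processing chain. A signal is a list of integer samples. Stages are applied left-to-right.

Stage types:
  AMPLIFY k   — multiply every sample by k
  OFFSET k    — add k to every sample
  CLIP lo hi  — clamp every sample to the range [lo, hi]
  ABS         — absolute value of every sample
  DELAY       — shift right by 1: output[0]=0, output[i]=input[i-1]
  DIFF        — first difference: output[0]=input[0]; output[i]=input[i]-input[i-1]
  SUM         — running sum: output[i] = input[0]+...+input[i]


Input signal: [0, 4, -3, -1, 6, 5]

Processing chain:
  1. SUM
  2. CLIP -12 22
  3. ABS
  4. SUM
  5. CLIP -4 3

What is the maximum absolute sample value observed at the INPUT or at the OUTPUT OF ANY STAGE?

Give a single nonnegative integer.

Answer: 22

Derivation:
Input: [0, 4, -3, -1, 6, 5] (max |s|=6)
Stage 1 (SUM): sum[0..0]=0, sum[0..1]=4, sum[0..2]=1, sum[0..3]=0, sum[0..4]=6, sum[0..5]=11 -> [0, 4, 1, 0, 6, 11] (max |s|=11)
Stage 2 (CLIP -12 22): clip(0,-12,22)=0, clip(4,-12,22)=4, clip(1,-12,22)=1, clip(0,-12,22)=0, clip(6,-12,22)=6, clip(11,-12,22)=11 -> [0, 4, 1, 0, 6, 11] (max |s|=11)
Stage 3 (ABS): |0|=0, |4|=4, |1|=1, |0|=0, |6|=6, |11|=11 -> [0, 4, 1, 0, 6, 11] (max |s|=11)
Stage 4 (SUM): sum[0..0]=0, sum[0..1]=4, sum[0..2]=5, sum[0..3]=5, sum[0..4]=11, sum[0..5]=22 -> [0, 4, 5, 5, 11, 22] (max |s|=22)
Stage 5 (CLIP -4 3): clip(0,-4,3)=0, clip(4,-4,3)=3, clip(5,-4,3)=3, clip(5,-4,3)=3, clip(11,-4,3)=3, clip(22,-4,3)=3 -> [0, 3, 3, 3, 3, 3] (max |s|=3)
Overall max amplitude: 22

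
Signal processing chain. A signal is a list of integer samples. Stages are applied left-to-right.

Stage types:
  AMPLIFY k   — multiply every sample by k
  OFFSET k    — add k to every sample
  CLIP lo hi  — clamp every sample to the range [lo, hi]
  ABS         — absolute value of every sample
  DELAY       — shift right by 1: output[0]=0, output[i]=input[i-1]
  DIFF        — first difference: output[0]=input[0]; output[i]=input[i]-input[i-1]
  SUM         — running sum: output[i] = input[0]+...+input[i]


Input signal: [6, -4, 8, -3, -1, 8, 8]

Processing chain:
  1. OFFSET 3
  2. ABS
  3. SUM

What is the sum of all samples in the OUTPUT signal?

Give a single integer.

Answer: 163

Derivation:
Input: [6, -4, 8, -3, -1, 8, 8]
Stage 1 (OFFSET 3): 6+3=9, -4+3=-1, 8+3=11, -3+3=0, -1+3=2, 8+3=11, 8+3=11 -> [9, -1, 11, 0, 2, 11, 11]
Stage 2 (ABS): |9|=9, |-1|=1, |11|=11, |0|=0, |2|=2, |11|=11, |11|=11 -> [9, 1, 11, 0, 2, 11, 11]
Stage 3 (SUM): sum[0..0]=9, sum[0..1]=10, sum[0..2]=21, sum[0..3]=21, sum[0..4]=23, sum[0..5]=34, sum[0..6]=45 -> [9, 10, 21, 21, 23, 34, 45]
Output sum: 163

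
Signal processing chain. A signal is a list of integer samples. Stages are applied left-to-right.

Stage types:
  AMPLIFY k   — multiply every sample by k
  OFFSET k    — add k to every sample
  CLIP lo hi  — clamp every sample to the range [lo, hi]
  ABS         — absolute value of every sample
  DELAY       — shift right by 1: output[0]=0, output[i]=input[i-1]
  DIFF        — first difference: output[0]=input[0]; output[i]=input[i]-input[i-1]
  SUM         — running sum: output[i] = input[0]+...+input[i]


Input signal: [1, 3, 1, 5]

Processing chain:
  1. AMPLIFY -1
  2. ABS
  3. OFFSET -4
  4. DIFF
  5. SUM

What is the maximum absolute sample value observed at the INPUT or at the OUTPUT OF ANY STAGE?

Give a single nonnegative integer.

Input: [1, 3, 1, 5] (max |s|=5)
Stage 1 (AMPLIFY -1): 1*-1=-1, 3*-1=-3, 1*-1=-1, 5*-1=-5 -> [-1, -3, -1, -5] (max |s|=5)
Stage 2 (ABS): |-1|=1, |-3|=3, |-1|=1, |-5|=5 -> [1, 3, 1, 5] (max |s|=5)
Stage 3 (OFFSET -4): 1+-4=-3, 3+-4=-1, 1+-4=-3, 5+-4=1 -> [-3, -1, -3, 1] (max |s|=3)
Stage 4 (DIFF): s[0]=-3, -1--3=2, -3--1=-2, 1--3=4 -> [-3, 2, -2, 4] (max |s|=4)
Stage 5 (SUM): sum[0..0]=-3, sum[0..1]=-1, sum[0..2]=-3, sum[0..3]=1 -> [-3, -1, -3, 1] (max |s|=3)
Overall max amplitude: 5

Answer: 5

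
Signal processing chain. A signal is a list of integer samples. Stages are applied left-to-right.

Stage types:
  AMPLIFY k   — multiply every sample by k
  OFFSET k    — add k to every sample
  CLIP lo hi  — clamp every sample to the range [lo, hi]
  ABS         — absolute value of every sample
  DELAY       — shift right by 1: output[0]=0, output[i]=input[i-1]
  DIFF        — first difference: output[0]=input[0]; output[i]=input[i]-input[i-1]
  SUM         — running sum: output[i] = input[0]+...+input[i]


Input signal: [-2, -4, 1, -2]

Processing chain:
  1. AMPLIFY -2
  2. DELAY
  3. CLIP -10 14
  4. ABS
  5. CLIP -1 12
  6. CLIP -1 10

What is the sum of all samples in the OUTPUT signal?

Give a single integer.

Answer: 14

Derivation:
Input: [-2, -4, 1, -2]
Stage 1 (AMPLIFY -2): -2*-2=4, -4*-2=8, 1*-2=-2, -2*-2=4 -> [4, 8, -2, 4]
Stage 2 (DELAY): [0, 4, 8, -2] = [0, 4, 8, -2] -> [0, 4, 8, -2]
Stage 3 (CLIP -10 14): clip(0,-10,14)=0, clip(4,-10,14)=4, clip(8,-10,14)=8, clip(-2,-10,14)=-2 -> [0, 4, 8, -2]
Stage 4 (ABS): |0|=0, |4|=4, |8|=8, |-2|=2 -> [0, 4, 8, 2]
Stage 5 (CLIP -1 12): clip(0,-1,12)=0, clip(4,-1,12)=4, clip(8,-1,12)=8, clip(2,-1,12)=2 -> [0, 4, 8, 2]
Stage 6 (CLIP -1 10): clip(0,-1,10)=0, clip(4,-1,10)=4, clip(8,-1,10)=8, clip(2,-1,10)=2 -> [0, 4, 8, 2]
Output sum: 14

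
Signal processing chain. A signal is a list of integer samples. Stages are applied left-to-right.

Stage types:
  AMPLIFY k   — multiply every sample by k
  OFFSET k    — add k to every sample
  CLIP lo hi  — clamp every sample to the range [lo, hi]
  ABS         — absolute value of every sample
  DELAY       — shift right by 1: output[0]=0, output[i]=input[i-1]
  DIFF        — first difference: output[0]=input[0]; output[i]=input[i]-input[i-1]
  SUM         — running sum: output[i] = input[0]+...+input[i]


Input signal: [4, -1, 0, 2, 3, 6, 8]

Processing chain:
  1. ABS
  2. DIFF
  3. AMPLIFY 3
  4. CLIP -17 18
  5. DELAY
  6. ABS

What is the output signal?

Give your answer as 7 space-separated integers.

Input: [4, -1, 0, 2, 3, 6, 8]
Stage 1 (ABS): |4|=4, |-1|=1, |0|=0, |2|=2, |3|=3, |6|=6, |8|=8 -> [4, 1, 0, 2, 3, 6, 8]
Stage 2 (DIFF): s[0]=4, 1-4=-3, 0-1=-1, 2-0=2, 3-2=1, 6-3=3, 8-6=2 -> [4, -3, -1, 2, 1, 3, 2]
Stage 3 (AMPLIFY 3): 4*3=12, -3*3=-9, -1*3=-3, 2*3=6, 1*3=3, 3*3=9, 2*3=6 -> [12, -9, -3, 6, 3, 9, 6]
Stage 4 (CLIP -17 18): clip(12,-17,18)=12, clip(-9,-17,18)=-9, clip(-3,-17,18)=-3, clip(6,-17,18)=6, clip(3,-17,18)=3, clip(9,-17,18)=9, clip(6,-17,18)=6 -> [12, -9, -3, 6, 3, 9, 6]
Stage 5 (DELAY): [0, 12, -9, -3, 6, 3, 9] = [0, 12, -9, -3, 6, 3, 9] -> [0, 12, -9, -3, 6, 3, 9]
Stage 6 (ABS): |0|=0, |12|=12, |-9|=9, |-3|=3, |6|=6, |3|=3, |9|=9 -> [0, 12, 9, 3, 6, 3, 9]

Answer: 0 12 9 3 6 3 9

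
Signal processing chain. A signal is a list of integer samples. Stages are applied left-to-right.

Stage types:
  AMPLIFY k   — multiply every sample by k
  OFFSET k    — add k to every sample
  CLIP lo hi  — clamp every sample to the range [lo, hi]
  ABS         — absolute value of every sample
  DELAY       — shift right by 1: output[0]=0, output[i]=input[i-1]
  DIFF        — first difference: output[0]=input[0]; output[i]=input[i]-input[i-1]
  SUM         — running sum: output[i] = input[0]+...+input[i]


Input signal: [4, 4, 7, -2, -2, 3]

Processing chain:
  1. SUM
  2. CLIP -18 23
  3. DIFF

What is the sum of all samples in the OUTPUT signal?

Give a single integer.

Answer: 14

Derivation:
Input: [4, 4, 7, -2, -2, 3]
Stage 1 (SUM): sum[0..0]=4, sum[0..1]=8, sum[0..2]=15, sum[0..3]=13, sum[0..4]=11, sum[0..5]=14 -> [4, 8, 15, 13, 11, 14]
Stage 2 (CLIP -18 23): clip(4,-18,23)=4, clip(8,-18,23)=8, clip(15,-18,23)=15, clip(13,-18,23)=13, clip(11,-18,23)=11, clip(14,-18,23)=14 -> [4, 8, 15, 13, 11, 14]
Stage 3 (DIFF): s[0]=4, 8-4=4, 15-8=7, 13-15=-2, 11-13=-2, 14-11=3 -> [4, 4, 7, -2, -2, 3]
Output sum: 14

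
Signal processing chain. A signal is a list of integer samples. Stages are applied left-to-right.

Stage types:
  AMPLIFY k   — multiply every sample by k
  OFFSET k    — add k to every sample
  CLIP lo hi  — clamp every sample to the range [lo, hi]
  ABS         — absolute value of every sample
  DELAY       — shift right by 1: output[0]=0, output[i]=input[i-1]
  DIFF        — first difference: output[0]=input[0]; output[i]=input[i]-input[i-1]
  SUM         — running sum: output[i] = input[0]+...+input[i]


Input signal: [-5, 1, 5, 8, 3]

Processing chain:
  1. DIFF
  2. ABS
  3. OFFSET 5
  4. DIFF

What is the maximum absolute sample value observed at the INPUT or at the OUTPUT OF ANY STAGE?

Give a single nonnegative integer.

Input: [-5, 1, 5, 8, 3] (max |s|=8)
Stage 1 (DIFF): s[0]=-5, 1--5=6, 5-1=4, 8-5=3, 3-8=-5 -> [-5, 6, 4, 3, -5] (max |s|=6)
Stage 2 (ABS): |-5|=5, |6|=6, |4|=4, |3|=3, |-5|=5 -> [5, 6, 4, 3, 5] (max |s|=6)
Stage 3 (OFFSET 5): 5+5=10, 6+5=11, 4+5=9, 3+5=8, 5+5=10 -> [10, 11, 9, 8, 10] (max |s|=11)
Stage 4 (DIFF): s[0]=10, 11-10=1, 9-11=-2, 8-9=-1, 10-8=2 -> [10, 1, -2, -1, 2] (max |s|=10)
Overall max amplitude: 11

Answer: 11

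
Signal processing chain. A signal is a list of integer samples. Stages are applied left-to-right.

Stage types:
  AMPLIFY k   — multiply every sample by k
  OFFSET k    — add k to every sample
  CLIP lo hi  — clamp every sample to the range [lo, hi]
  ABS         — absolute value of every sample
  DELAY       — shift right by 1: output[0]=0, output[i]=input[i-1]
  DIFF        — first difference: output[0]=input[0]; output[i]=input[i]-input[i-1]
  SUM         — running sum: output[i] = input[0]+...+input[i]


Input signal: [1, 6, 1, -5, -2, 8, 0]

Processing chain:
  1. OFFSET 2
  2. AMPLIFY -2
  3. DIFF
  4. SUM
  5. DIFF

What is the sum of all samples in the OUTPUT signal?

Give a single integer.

Answer: -4

Derivation:
Input: [1, 6, 1, -5, -2, 8, 0]
Stage 1 (OFFSET 2): 1+2=3, 6+2=8, 1+2=3, -5+2=-3, -2+2=0, 8+2=10, 0+2=2 -> [3, 8, 3, -3, 0, 10, 2]
Stage 2 (AMPLIFY -2): 3*-2=-6, 8*-2=-16, 3*-2=-6, -3*-2=6, 0*-2=0, 10*-2=-20, 2*-2=-4 -> [-6, -16, -6, 6, 0, -20, -4]
Stage 3 (DIFF): s[0]=-6, -16--6=-10, -6--16=10, 6--6=12, 0-6=-6, -20-0=-20, -4--20=16 -> [-6, -10, 10, 12, -6, -20, 16]
Stage 4 (SUM): sum[0..0]=-6, sum[0..1]=-16, sum[0..2]=-6, sum[0..3]=6, sum[0..4]=0, sum[0..5]=-20, sum[0..6]=-4 -> [-6, -16, -6, 6, 0, -20, -4]
Stage 5 (DIFF): s[0]=-6, -16--6=-10, -6--16=10, 6--6=12, 0-6=-6, -20-0=-20, -4--20=16 -> [-6, -10, 10, 12, -6, -20, 16]
Output sum: -4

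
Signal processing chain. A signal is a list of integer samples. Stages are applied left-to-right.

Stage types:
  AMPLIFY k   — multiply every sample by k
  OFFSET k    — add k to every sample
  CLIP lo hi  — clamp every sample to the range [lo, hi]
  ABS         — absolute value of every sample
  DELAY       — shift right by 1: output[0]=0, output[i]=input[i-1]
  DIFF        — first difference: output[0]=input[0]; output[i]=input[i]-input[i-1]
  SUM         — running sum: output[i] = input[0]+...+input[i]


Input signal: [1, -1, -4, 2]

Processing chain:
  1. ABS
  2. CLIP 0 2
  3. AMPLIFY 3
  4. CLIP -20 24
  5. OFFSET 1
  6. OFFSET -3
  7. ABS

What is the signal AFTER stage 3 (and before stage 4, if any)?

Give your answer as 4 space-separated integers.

Answer: 3 3 6 6

Derivation:
Input: [1, -1, -4, 2]
Stage 1 (ABS): |1|=1, |-1|=1, |-4|=4, |2|=2 -> [1, 1, 4, 2]
Stage 2 (CLIP 0 2): clip(1,0,2)=1, clip(1,0,2)=1, clip(4,0,2)=2, clip(2,0,2)=2 -> [1, 1, 2, 2]
Stage 3 (AMPLIFY 3): 1*3=3, 1*3=3, 2*3=6, 2*3=6 -> [3, 3, 6, 6]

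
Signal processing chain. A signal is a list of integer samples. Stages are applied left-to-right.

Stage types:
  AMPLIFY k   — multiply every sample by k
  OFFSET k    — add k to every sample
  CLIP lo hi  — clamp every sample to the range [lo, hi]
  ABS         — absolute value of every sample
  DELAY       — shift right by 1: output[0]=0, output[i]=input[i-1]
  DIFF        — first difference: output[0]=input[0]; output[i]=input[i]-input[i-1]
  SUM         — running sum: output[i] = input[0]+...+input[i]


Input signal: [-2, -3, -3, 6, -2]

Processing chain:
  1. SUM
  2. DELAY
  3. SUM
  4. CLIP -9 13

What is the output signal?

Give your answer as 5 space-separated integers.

Input: [-2, -3, -3, 6, -2]
Stage 1 (SUM): sum[0..0]=-2, sum[0..1]=-5, sum[0..2]=-8, sum[0..3]=-2, sum[0..4]=-4 -> [-2, -5, -8, -2, -4]
Stage 2 (DELAY): [0, -2, -5, -8, -2] = [0, -2, -5, -8, -2] -> [0, -2, -5, -8, -2]
Stage 3 (SUM): sum[0..0]=0, sum[0..1]=-2, sum[0..2]=-7, sum[0..3]=-15, sum[0..4]=-17 -> [0, -2, -7, -15, -17]
Stage 4 (CLIP -9 13): clip(0,-9,13)=0, clip(-2,-9,13)=-2, clip(-7,-9,13)=-7, clip(-15,-9,13)=-9, clip(-17,-9,13)=-9 -> [0, -2, -7, -9, -9]

Answer: 0 -2 -7 -9 -9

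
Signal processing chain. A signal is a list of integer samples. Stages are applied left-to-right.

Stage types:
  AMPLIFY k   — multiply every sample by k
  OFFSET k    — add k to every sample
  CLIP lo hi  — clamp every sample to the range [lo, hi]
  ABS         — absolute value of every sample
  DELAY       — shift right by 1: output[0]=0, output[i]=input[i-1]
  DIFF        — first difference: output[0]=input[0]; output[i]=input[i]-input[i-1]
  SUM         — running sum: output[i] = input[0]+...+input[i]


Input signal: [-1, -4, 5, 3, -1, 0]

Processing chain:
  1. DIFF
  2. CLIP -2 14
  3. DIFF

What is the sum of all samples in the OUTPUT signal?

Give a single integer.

Input: [-1, -4, 5, 3, -1, 0]
Stage 1 (DIFF): s[0]=-1, -4--1=-3, 5--4=9, 3-5=-2, -1-3=-4, 0--1=1 -> [-1, -3, 9, -2, -4, 1]
Stage 2 (CLIP -2 14): clip(-1,-2,14)=-1, clip(-3,-2,14)=-2, clip(9,-2,14)=9, clip(-2,-2,14)=-2, clip(-4,-2,14)=-2, clip(1,-2,14)=1 -> [-1, -2, 9, -2, -2, 1]
Stage 3 (DIFF): s[0]=-1, -2--1=-1, 9--2=11, -2-9=-11, -2--2=0, 1--2=3 -> [-1, -1, 11, -11, 0, 3]
Output sum: 1

Answer: 1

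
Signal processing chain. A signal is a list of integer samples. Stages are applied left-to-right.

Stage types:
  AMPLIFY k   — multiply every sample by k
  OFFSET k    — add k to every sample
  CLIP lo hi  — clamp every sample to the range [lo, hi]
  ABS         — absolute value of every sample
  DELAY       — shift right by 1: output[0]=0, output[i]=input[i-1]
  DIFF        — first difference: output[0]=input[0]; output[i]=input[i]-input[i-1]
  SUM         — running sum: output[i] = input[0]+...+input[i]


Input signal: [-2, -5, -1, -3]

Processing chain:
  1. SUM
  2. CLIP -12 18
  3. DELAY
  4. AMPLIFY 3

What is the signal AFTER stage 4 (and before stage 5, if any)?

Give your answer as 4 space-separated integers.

Input: [-2, -5, -1, -3]
Stage 1 (SUM): sum[0..0]=-2, sum[0..1]=-7, sum[0..2]=-8, sum[0..3]=-11 -> [-2, -7, -8, -11]
Stage 2 (CLIP -12 18): clip(-2,-12,18)=-2, clip(-7,-12,18)=-7, clip(-8,-12,18)=-8, clip(-11,-12,18)=-11 -> [-2, -7, -8, -11]
Stage 3 (DELAY): [0, -2, -7, -8] = [0, -2, -7, -8] -> [0, -2, -7, -8]
Stage 4 (AMPLIFY 3): 0*3=0, -2*3=-6, -7*3=-21, -8*3=-24 -> [0, -6, -21, -24]

Answer: 0 -6 -21 -24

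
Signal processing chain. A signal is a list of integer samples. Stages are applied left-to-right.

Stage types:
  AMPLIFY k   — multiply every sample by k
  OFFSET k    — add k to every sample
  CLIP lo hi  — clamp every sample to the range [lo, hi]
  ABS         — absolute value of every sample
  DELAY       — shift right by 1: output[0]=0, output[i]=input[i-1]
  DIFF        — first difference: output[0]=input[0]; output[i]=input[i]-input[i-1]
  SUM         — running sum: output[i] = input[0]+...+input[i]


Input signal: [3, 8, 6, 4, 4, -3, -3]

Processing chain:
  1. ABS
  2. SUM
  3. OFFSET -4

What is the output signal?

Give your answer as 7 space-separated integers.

Input: [3, 8, 6, 4, 4, -3, -3]
Stage 1 (ABS): |3|=3, |8|=8, |6|=6, |4|=4, |4|=4, |-3|=3, |-3|=3 -> [3, 8, 6, 4, 4, 3, 3]
Stage 2 (SUM): sum[0..0]=3, sum[0..1]=11, sum[0..2]=17, sum[0..3]=21, sum[0..4]=25, sum[0..5]=28, sum[0..6]=31 -> [3, 11, 17, 21, 25, 28, 31]
Stage 3 (OFFSET -4): 3+-4=-1, 11+-4=7, 17+-4=13, 21+-4=17, 25+-4=21, 28+-4=24, 31+-4=27 -> [-1, 7, 13, 17, 21, 24, 27]

Answer: -1 7 13 17 21 24 27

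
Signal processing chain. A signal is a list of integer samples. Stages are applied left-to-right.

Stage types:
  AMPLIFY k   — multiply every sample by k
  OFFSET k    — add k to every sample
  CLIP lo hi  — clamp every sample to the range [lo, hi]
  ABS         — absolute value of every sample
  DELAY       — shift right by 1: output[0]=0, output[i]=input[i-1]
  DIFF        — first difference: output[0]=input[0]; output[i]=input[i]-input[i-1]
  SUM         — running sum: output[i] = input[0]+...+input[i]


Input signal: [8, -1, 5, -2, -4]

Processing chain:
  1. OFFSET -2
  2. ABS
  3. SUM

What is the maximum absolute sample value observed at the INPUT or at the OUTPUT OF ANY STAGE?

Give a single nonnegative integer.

Input: [8, -1, 5, -2, -4] (max |s|=8)
Stage 1 (OFFSET -2): 8+-2=6, -1+-2=-3, 5+-2=3, -2+-2=-4, -4+-2=-6 -> [6, -3, 3, -4, -6] (max |s|=6)
Stage 2 (ABS): |6|=6, |-3|=3, |3|=3, |-4|=4, |-6|=6 -> [6, 3, 3, 4, 6] (max |s|=6)
Stage 3 (SUM): sum[0..0]=6, sum[0..1]=9, sum[0..2]=12, sum[0..3]=16, sum[0..4]=22 -> [6, 9, 12, 16, 22] (max |s|=22)
Overall max amplitude: 22

Answer: 22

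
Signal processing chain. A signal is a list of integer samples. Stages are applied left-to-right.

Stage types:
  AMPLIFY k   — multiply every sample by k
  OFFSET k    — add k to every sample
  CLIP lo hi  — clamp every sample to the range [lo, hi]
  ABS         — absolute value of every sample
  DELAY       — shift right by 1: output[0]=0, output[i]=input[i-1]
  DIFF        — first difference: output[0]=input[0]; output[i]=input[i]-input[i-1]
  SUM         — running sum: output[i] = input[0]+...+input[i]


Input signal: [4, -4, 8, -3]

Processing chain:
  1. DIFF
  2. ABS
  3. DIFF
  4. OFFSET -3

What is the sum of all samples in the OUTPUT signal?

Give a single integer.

Input: [4, -4, 8, -3]
Stage 1 (DIFF): s[0]=4, -4-4=-8, 8--4=12, -3-8=-11 -> [4, -8, 12, -11]
Stage 2 (ABS): |4|=4, |-8|=8, |12|=12, |-11|=11 -> [4, 8, 12, 11]
Stage 3 (DIFF): s[0]=4, 8-4=4, 12-8=4, 11-12=-1 -> [4, 4, 4, -1]
Stage 4 (OFFSET -3): 4+-3=1, 4+-3=1, 4+-3=1, -1+-3=-4 -> [1, 1, 1, -4]
Output sum: -1

Answer: -1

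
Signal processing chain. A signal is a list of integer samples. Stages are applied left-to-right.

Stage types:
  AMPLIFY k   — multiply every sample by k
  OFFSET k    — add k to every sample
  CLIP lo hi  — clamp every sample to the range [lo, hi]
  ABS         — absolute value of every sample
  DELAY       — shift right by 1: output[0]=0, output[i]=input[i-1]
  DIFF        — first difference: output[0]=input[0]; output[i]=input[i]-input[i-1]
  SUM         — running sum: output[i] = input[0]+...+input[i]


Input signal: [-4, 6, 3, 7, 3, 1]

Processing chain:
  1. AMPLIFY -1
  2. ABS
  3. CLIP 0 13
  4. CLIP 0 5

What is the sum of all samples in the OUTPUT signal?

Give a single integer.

Input: [-4, 6, 3, 7, 3, 1]
Stage 1 (AMPLIFY -1): -4*-1=4, 6*-1=-6, 3*-1=-3, 7*-1=-7, 3*-1=-3, 1*-1=-1 -> [4, -6, -3, -7, -3, -1]
Stage 2 (ABS): |4|=4, |-6|=6, |-3|=3, |-7|=7, |-3|=3, |-1|=1 -> [4, 6, 3, 7, 3, 1]
Stage 3 (CLIP 0 13): clip(4,0,13)=4, clip(6,0,13)=6, clip(3,0,13)=3, clip(7,0,13)=7, clip(3,0,13)=3, clip(1,0,13)=1 -> [4, 6, 3, 7, 3, 1]
Stage 4 (CLIP 0 5): clip(4,0,5)=4, clip(6,0,5)=5, clip(3,0,5)=3, clip(7,0,5)=5, clip(3,0,5)=3, clip(1,0,5)=1 -> [4, 5, 3, 5, 3, 1]
Output sum: 21

Answer: 21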